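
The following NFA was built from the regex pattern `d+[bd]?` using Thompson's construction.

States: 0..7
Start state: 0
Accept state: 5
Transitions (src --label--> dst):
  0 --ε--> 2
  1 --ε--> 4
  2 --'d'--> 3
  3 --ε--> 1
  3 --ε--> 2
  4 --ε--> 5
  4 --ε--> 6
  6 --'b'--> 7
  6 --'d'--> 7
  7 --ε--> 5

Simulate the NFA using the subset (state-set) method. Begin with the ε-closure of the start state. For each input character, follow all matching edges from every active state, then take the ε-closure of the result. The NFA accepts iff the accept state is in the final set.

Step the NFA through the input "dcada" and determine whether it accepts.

Answer: REJECT

Steps:
start: ε-closure({0}) = {0,2}
'd' @ 1: {1,2,3,4,5,6}  (accept∈set)
'c' @ 2: {}  — state set empty
rest 'ada' ignored (set empty)
end set {} — state 5 not in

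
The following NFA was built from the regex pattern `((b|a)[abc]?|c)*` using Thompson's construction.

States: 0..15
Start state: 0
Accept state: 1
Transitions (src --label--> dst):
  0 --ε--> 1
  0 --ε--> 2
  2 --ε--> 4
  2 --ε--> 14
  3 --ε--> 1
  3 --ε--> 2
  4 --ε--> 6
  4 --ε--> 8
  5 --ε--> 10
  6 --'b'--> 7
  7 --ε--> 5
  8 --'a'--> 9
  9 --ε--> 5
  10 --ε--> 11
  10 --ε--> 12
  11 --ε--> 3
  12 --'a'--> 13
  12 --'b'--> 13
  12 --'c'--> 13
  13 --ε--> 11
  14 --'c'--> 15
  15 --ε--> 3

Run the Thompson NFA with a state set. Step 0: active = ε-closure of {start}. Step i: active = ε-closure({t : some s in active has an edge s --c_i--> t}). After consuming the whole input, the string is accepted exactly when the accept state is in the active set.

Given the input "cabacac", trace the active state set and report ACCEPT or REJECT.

start: ε-closure({0}) = {0,1,2,4,6,8,14}
'c' @ 1: {1,2,3,4,6,8,14,15}  ✓accept
'a' @ 2: {1,2,3,4,5,6,8,9,10,11,12,14}  ✓accept
'b' @ 3: {1,2,3,4,5,6,7,8,10,11,12,13,14}  ✓accept
'a' @ 4: {1,2,3,4,5,6,8,9,10,11,12,13,14}  ✓accept
'c' @ 5: {1,2,3,4,6,8,11,13,14,15}  ✓accept
'a' @ 6: {1,2,3,4,5,6,8,9,10,11,12,14}  ✓accept
'c' @ 7: {1,2,3,4,6,8,11,13,14,15}  ✓accept
end set {1,2,3,4,6,8,11,13,14,15} — state 1 in

Answer: ACCEPT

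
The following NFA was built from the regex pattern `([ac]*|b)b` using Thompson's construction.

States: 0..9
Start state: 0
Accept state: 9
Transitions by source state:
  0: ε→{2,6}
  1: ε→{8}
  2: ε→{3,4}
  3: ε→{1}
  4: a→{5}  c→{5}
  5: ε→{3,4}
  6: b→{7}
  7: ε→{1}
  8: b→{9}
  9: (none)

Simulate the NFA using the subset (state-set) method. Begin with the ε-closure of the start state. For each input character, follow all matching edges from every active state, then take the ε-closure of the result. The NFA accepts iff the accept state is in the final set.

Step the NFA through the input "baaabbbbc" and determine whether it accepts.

initial (ε-close {0}): {0,1,2,3,4,6,8}
'b' @ 1: {1,7,8,9}  [accepting]
'a' @ 2: {}  — dead — no transitions
rest 'aabbbbc' ignored (set empty)
end set {} — state 9 not in

Answer: REJECT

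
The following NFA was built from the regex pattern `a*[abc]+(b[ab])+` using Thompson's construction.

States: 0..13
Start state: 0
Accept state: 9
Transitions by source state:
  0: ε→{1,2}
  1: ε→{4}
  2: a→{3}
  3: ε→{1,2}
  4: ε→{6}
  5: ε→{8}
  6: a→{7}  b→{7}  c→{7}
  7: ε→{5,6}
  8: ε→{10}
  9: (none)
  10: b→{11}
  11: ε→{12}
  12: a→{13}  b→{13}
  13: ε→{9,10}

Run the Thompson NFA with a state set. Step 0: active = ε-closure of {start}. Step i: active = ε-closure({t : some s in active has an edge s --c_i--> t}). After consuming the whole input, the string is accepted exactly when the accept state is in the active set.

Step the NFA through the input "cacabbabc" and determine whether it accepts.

Answer: REJECT

Steps:
start: ε-closure({0}) = {0,1,2,4,6}
'c' @ 1: {5,6,7,8,10}
'a' @ 2: {5,6,7,8,10}
'c' @ 3: {5,6,7,8,10}
'a' @ 4: {5,6,7,8,10}
'b' @ 5: {5,6,7,8,10,11,12}
'b' @ 6: {5,6,7,8,9,10,11,12,13}  (accept∈set)
'a' @ 7: {5,6,7,8,9,10,13}  (accept∈set)
'b' @ 8: {5,6,7,8,10,11,12}
'c' @ 9: {5,6,7,8,10}
final: {5,6,7,8,10}; accept 9 not in set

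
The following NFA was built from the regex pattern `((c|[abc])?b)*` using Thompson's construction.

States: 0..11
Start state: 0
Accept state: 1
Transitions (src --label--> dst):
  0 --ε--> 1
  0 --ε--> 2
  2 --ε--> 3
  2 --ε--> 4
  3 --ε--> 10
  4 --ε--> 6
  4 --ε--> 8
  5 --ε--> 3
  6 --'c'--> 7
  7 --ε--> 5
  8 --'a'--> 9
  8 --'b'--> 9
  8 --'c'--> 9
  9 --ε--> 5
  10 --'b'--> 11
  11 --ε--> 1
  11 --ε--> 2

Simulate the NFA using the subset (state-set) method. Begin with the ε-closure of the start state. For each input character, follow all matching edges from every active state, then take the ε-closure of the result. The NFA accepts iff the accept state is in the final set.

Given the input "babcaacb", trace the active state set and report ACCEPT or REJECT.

initial (ε-close {0}): {0,1,2,3,4,6,8,10}
'b' @ 1: {1,2,3,4,5,6,8,9,10,11}  [accepting]
'a' @ 2: {3,5,9,10}
'b' @ 3: {1,2,3,4,6,8,10,11}  [accepting]
'c' @ 4: {3,5,7,9,10}
'a' @ 5: {}  — dead — no transitions
rest 'acb' ignored (set empty)
final: {}; accept 1 not in set

Answer: REJECT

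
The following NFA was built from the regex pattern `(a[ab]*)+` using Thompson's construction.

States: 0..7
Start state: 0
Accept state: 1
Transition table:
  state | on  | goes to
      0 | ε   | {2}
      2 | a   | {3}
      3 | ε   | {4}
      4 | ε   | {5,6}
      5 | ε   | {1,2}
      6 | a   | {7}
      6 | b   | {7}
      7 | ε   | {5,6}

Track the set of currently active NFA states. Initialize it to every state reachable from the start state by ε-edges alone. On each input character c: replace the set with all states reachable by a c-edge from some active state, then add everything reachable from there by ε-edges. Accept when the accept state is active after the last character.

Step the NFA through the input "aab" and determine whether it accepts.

start: ε-closure({0}) = {0,2}
'a' @ 1: {1,2,3,4,5,6}  [accepting]
'a' @ 2: {1,2,3,4,5,6,7}  [accepting]
'b' @ 3: {1,2,5,6,7}  [accepting]
final: {1,2,5,6,7}; accept 1 in set

Answer: ACCEPT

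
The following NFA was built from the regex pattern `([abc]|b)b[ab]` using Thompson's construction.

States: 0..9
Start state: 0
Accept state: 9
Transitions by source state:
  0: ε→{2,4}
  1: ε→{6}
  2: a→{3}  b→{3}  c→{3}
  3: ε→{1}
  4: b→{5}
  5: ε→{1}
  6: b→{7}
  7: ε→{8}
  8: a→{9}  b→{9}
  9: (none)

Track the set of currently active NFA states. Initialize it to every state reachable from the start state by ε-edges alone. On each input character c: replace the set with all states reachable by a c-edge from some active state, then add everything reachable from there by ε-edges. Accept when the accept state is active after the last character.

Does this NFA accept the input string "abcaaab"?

initial (ε-close {0}): {0,2,4}
'a' @ 1: {1,3,6}
'b' @ 2: {7,8}
'c' @ 3: {}  — no active states
rest 'aaab' ignored (set empty)
end set {} — state 9 not in

Answer: REJECT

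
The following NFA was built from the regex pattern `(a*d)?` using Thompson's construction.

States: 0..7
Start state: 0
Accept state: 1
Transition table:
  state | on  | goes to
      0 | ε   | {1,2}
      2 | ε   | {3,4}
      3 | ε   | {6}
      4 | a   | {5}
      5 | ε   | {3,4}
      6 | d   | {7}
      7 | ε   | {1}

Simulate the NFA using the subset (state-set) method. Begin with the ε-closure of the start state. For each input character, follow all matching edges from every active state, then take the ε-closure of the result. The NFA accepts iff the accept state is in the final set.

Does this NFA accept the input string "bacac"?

start: ε-closure({0}) = {0,1,2,3,4,6}
'b' @ 1: {}  — state set empty
rest 'acac' ignored (set empty)
after full input: {}  (accept=1 not in)

Answer: REJECT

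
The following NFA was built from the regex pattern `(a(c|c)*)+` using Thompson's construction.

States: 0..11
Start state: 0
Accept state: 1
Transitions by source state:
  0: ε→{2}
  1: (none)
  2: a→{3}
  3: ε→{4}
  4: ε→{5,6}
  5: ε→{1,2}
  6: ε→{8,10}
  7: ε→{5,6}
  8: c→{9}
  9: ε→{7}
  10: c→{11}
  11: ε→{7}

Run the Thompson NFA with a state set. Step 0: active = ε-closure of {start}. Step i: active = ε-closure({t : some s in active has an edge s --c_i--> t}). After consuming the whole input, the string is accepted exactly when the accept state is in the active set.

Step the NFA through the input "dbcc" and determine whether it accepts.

Answer: REJECT

Derivation:
start: ε-closure({0}) = {0,2}
'd' @ 1: {}  — dead — no transitions
rest 'bcc' ignored (set empty)
end set {} — state 1 not in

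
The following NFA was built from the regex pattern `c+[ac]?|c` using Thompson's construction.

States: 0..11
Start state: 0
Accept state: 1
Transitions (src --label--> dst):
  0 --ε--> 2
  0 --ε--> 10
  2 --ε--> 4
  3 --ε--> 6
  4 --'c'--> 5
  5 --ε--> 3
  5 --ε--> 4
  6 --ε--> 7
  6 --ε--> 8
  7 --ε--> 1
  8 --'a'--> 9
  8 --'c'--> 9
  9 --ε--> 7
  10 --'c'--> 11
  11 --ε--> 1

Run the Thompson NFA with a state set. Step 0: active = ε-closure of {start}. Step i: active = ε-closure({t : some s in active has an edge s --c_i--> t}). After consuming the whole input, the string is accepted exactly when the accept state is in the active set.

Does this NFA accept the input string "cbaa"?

Answer: REJECT

Steps:
S₀ = ε-closure({0}) = {0,2,4,10}
'c' @ 1: {1,3,4,5,6,7,8,11}  ✓accept
'b' @ 2: {}  — no active states
rest 'aa' ignored (set empty)
end set {} — state 1 not in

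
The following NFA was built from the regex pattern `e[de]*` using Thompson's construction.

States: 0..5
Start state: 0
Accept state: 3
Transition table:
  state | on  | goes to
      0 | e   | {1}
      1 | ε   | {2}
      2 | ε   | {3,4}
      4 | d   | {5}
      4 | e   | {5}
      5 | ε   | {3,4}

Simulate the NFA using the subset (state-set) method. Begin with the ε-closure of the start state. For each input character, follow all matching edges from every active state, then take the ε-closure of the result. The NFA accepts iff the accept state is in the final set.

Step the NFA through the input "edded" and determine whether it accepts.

S₀ = ε-closure({0}) = {0}
'e' @ 1: {1,2,3,4}  ✓accept
'd' @ 2: {3,4,5}  ✓accept
'd' @ 3: {3,4,5}  ✓accept
'e' @ 4: {3,4,5}  ✓accept
'd' @ 5: {3,4,5}  ✓accept
final: {3,4,5}; accept 3 in set

Answer: ACCEPT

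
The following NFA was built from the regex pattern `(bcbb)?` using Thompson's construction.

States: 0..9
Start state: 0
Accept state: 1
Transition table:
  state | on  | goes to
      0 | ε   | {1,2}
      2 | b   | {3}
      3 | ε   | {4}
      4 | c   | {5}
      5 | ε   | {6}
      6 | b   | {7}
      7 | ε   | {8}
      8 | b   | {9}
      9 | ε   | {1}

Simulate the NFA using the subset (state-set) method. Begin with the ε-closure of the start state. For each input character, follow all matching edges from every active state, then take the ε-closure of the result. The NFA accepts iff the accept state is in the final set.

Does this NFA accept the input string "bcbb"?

Answer: ACCEPT

Steps:
S₀ = ε-closure({0}) = {0,1,2}
'b' @ 1: {3,4}
'c' @ 2: {5,6}
'b' @ 3: {7,8}
'b' @ 4: {1,9}  ✓accept
end set {1,9} — state 1 in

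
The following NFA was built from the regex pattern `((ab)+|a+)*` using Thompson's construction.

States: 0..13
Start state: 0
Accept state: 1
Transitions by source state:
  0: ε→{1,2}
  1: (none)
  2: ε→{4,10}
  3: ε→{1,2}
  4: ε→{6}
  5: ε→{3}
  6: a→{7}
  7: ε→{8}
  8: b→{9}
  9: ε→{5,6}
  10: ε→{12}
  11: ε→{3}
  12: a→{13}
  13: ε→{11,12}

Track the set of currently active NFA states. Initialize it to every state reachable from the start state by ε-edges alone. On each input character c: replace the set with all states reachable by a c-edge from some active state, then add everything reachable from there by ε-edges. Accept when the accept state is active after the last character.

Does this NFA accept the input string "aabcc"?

S₀ = ε-closure({0}) = {0,1,2,4,6,10,12}
'a' @ 1: {1,2,3,4,6,7,8,10,11,12,13}  (accept∈set)
'a' @ 2: {1,2,3,4,6,7,8,10,11,12,13}  (accept∈set)
'b' @ 3: {1,2,3,4,5,6,9,10,12}  (accept∈set)
'c' @ 4: {}  — no active states
rest 'c' ignored (set empty)
after full input: {}  (accept=1 not in)

Answer: REJECT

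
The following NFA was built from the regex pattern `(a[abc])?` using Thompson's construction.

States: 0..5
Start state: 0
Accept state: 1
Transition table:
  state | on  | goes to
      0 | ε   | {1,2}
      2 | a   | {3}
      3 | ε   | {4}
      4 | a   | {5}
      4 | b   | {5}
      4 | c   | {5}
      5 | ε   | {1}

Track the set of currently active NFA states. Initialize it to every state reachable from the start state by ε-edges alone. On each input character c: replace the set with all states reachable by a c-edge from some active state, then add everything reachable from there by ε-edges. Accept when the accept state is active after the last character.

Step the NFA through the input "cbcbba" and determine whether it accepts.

Answer: REJECT

Trace:
initial (ε-close {0}): {0,1,2}
'c' @ 1: {}  — no active states
rest 'bcbba' ignored (set empty)
end set {} — state 1 not in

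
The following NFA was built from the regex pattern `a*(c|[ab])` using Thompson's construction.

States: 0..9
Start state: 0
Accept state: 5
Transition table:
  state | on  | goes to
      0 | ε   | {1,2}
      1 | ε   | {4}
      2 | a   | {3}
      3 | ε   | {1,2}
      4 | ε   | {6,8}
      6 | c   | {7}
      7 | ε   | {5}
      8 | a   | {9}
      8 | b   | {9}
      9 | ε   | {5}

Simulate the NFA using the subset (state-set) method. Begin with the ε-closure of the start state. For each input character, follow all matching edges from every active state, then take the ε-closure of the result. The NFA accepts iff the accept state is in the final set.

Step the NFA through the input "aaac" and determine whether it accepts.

Answer: ACCEPT

Trace:
initial (ε-close {0}): {0,1,2,4,6,8}
'a' @ 1: {1,2,3,4,5,6,8,9}  [accepting]
'a' @ 2: {1,2,3,4,5,6,8,9}  [accepting]
'a' @ 3: {1,2,3,4,5,6,8,9}  [accepting]
'c' @ 4: {5,7}  [accepting]
after full input: {5,7}  (accept=5 in)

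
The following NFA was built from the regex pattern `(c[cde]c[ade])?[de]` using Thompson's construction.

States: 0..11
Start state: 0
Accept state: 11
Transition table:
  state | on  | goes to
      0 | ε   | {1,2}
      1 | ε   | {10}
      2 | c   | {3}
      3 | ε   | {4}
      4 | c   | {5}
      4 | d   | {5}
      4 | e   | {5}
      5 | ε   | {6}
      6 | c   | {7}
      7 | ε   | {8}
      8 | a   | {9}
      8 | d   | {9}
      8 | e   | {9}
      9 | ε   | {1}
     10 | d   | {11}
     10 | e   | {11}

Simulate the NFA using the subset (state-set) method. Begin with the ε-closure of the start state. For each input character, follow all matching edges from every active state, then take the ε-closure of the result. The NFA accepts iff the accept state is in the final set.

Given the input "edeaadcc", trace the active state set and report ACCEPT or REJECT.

S₀ = ε-closure({0}) = {0,1,2,10}
'e' @ 1: {11}  ✓accept
'd' @ 2: {}  — dead — no transitions
rest 'eaadcc' ignored (set empty)
after full input: {}  (accept=11 not in)

Answer: REJECT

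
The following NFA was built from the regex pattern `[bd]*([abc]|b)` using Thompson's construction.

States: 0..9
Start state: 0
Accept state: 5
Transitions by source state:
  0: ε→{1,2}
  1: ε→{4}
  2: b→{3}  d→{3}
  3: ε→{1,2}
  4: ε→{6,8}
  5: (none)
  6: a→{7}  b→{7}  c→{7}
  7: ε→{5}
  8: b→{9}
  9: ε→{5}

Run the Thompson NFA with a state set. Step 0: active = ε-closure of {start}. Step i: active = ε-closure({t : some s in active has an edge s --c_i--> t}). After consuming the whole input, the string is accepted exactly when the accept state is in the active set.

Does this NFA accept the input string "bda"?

S₀ = ε-closure({0}) = {0,1,2,4,6,8}
'b' @ 1: {1,2,3,4,5,6,7,8,9}  ✓accept
'd' @ 2: {1,2,3,4,6,8}
'a' @ 3: {5,7}  ✓accept
final: {5,7}; accept 5 in set

Answer: ACCEPT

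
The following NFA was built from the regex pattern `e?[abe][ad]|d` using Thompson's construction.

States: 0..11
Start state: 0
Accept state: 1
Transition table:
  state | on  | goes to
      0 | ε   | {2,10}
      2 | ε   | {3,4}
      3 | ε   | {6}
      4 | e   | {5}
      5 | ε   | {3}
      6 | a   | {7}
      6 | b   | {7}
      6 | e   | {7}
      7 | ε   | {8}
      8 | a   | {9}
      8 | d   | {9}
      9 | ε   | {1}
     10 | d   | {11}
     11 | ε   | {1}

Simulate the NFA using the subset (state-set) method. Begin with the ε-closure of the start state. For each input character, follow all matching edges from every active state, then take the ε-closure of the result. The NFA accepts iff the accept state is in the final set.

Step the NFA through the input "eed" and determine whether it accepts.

initial (ε-close {0}): {0,2,3,4,6,10}
'e' @ 1: {3,5,6,7,8}
'e' @ 2: {7,8}
'd' @ 3: {1,9}  [accepting]
end set {1,9} — state 1 in

Answer: ACCEPT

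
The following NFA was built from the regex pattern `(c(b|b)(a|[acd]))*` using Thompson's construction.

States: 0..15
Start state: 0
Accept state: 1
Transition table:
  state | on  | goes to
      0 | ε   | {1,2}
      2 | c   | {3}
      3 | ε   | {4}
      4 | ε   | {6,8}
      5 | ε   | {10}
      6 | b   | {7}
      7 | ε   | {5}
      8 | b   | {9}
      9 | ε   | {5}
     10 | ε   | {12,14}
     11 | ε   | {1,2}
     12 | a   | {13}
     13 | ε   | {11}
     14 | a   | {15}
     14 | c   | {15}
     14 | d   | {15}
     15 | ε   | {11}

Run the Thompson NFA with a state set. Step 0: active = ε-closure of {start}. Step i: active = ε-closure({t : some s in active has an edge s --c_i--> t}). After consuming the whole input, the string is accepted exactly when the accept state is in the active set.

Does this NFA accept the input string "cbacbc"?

Answer: ACCEPT

Derivation:
S₀ = ε-closure({0}) = {0,1,2}
'c' @ 1: {3,4,6,8}
'b' @ 2: {5,7,9,10,12,14}
'a' @ 3: {1,2,11,13,15}  [accepting]
'c' @ 4: {3,4,6,8}
'b' @ 5: {5,7,9,10,12,14}
'c' @ 6: {1,2,11,15}  [accepting]
final: {1,2,11,15}; accept 1 in set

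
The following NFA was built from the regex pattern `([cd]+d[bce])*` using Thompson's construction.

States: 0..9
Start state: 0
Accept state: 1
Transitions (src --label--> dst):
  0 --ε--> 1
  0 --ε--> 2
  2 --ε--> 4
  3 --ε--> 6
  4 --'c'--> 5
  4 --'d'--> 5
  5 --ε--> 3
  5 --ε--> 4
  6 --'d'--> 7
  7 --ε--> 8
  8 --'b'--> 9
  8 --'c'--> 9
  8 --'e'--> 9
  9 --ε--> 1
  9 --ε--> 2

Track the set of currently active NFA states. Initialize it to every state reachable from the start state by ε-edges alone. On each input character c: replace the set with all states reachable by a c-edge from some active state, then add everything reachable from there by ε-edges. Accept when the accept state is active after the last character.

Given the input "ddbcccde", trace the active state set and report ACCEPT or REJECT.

Answer: ACCEPT

Trace:
initial (ε-close {0}): {0,1,2,4}
'd' @ 1: {3,4,5,6}
'd' @ 2: {3,4,5,6,7,8}
'b' @ 3: {1,2,4,9}  [accepting]
'c' @ 4: {3,4,5,6}
'c' @ 5: {3,4,5,6}
'c' @ 6: {3,4,5,6}
'd' @ 7: {3,4,5,6,7,8}
'e' @ 8: {1,2,4,9}  [accepting]
after full input: {1,2,4,9}  (accept=1 in)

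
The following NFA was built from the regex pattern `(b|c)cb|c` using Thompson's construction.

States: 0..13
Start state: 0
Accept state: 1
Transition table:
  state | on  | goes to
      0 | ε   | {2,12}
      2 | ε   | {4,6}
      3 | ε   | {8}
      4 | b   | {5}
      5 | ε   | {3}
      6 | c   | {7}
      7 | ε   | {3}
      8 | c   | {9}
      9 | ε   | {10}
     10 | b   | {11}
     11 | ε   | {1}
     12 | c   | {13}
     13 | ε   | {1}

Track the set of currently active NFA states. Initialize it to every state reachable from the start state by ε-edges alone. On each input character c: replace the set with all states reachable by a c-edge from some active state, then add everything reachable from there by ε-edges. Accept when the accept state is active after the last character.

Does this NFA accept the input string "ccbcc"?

Answer: REJECT

Trace:
S₀ = ε-closure({0}) = {0,2,4,6,12}
'c' @ 1: {1,3,7,8,13}  ✓accept
'c' @ 2: {9,10}
'b' @ 3: {1,11}  ✓accept
'c' @ 4: {}  — dead — no transitions
rest 'c' ignored (set empty)
final: {}; accept 1 not in set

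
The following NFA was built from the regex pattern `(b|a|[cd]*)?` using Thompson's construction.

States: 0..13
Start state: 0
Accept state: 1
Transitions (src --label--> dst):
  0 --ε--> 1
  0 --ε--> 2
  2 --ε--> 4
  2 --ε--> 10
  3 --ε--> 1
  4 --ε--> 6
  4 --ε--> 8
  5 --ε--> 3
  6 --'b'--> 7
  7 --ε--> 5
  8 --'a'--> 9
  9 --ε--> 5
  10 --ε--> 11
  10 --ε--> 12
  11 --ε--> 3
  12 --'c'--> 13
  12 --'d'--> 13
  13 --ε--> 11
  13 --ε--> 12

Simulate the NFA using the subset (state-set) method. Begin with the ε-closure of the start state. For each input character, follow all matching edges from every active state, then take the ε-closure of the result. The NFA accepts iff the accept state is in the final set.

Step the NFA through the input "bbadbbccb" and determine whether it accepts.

Answer: REJECT

Steps:
S₀ = ε-closure({0}) = {0,1,2,3,4,6,8,10,11,12}
'b' @ 1: {1,3,5,7}  (accept∈set)
'b' @ 2: {}  — state set empty
rest 'adbbccb' ignored (set empty)
end set {} — state 1 not in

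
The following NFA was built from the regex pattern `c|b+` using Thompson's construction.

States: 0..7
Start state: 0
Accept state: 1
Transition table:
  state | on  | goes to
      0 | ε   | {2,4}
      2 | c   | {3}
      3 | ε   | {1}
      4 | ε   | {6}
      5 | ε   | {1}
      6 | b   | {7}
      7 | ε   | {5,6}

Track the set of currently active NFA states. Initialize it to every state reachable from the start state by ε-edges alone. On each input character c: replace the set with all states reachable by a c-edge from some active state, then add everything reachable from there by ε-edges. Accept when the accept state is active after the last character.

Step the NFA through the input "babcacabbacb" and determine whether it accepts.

Answer: REJECT

Derivation:
start: ε-closure({0}) = {0,2,4,6}
'b' @ 1: {1,5,6,7}  (accept∈set)
'a' @ 2: {}  — no active states
rest 'bcacabbacb' ignored (set empty)
end set {} — state 1 not in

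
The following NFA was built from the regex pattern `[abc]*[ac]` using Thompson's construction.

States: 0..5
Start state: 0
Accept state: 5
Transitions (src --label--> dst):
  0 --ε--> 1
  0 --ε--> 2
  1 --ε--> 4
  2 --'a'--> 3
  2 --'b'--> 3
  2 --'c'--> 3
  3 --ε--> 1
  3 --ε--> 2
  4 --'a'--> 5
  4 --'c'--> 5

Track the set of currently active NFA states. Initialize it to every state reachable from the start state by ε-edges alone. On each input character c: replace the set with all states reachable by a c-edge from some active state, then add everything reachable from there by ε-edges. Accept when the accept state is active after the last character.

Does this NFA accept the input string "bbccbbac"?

Answer: ACCEPT

Derivation:
initial (ε-close {0}): {0,1,2,4}
'b' @ 1: {1,2,3,4}
'b' @ 2: {1,2,3,4}
'c' @ 3: {1,2,3,4,5}  [accepting]
'c' @ 4: {1,2,3,4,5}  [accepting]
'b' @ 5: {1,2,3,4}
'b' @ 6: {1,2,3,4}
'a' @ 7: {1,2,3,4,5}  [accepting]
'c' @ 8: {1,2,3,4,5}  [accepting]
final: {1,2,3,4,5}; accept 5 in set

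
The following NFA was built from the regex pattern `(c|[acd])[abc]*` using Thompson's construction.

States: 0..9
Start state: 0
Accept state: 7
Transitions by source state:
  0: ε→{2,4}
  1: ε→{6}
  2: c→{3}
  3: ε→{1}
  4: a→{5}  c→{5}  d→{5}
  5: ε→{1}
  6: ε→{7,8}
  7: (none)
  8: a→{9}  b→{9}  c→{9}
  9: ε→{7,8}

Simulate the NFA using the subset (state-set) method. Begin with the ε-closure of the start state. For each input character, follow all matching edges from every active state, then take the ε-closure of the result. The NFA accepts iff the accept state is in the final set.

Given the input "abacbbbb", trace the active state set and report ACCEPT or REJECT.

start: ε-closure({0}) = {0,2,4}
'a' @ 1: {1,5,6,7,8}  (accept∈set)
'b' @ 2: {7,8,9}  (accept∈set)
'a' @ 3: {7,8,9}  (accept∈set)
'c' @ 4: {7,8,9}  (accept∈set)
'b' @ 5: {7,8,9}  (accept∈set)
'b' @ 6: {7,8,9}  (accept∈set)
'b' @ 7: {7,8,9}  (accept∈set)
'b' @ 8: {7,8,9}  (accept∈set)
final: {7,8,9}; accept 7 in set

Answer: ACCEPT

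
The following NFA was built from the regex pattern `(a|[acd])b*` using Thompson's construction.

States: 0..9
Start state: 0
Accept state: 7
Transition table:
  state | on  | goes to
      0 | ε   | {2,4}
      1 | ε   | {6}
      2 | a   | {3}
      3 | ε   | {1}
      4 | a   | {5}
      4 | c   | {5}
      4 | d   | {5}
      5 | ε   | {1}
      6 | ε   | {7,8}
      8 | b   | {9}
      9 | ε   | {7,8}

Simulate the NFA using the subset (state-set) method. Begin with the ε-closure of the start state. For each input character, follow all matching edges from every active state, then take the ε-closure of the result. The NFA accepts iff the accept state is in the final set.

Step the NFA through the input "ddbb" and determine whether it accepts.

start: ε-closure({0}) = {0,2,4}
'd' @ 1: {1,5,6,7,8}  ✓accept
'd' @ 2: {}  — no active states
rest 'bb' ignored (set empty)
end set {} — state 7 not in

Answer: REJECT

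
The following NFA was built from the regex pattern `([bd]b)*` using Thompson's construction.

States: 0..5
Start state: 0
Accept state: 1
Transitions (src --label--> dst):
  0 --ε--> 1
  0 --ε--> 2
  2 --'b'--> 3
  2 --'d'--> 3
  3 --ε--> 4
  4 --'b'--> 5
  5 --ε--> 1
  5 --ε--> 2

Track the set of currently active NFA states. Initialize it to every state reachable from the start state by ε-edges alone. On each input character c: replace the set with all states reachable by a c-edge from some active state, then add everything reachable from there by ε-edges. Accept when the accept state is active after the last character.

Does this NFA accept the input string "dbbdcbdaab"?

S₀ = ε-closure({0}) = {0,1,2}
'd' @ 1: {3,4}
'b' @ 2: {1,2,5}  ✓accept
'b' @ 3: {3,4}
'd' @ 4: {}  — dead — no transitions
rest 'cbdaab' ignored (set empty)
final: {}; accept 1 not in set

Answer: REJECT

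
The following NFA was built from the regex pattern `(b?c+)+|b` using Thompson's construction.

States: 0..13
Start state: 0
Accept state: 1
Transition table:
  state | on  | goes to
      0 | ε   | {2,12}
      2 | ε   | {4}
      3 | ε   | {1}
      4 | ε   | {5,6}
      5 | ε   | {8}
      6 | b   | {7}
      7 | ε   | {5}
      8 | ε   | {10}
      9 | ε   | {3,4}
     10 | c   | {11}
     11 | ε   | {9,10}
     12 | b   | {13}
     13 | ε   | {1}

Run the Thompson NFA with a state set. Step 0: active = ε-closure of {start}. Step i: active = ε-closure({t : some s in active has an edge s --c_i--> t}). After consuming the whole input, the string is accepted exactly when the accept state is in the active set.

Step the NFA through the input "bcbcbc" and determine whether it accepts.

Answer: ACCEPT

Derivation:
S₀ = ε-closure({0}) = {0,2,4,5,6,8,10,12}
'b' @ 1: {1,5,7,8,10,13}  ✓accept
'c' @ 2: {1,3,4,5,6,8,9,10,11}  ✓accept
'b' @ 3: {5,7,8,10}
'c' @ 4: {1,3,4,5,6,8,9,10,11}  ✓accept
'b' @ 5: {5,7,8,10}
'c' @ 6: {1,3,4,5,6,8,9,10,11}  ✓accept
end set {1,3,4,5,6,8,9,10,11} — state 1 in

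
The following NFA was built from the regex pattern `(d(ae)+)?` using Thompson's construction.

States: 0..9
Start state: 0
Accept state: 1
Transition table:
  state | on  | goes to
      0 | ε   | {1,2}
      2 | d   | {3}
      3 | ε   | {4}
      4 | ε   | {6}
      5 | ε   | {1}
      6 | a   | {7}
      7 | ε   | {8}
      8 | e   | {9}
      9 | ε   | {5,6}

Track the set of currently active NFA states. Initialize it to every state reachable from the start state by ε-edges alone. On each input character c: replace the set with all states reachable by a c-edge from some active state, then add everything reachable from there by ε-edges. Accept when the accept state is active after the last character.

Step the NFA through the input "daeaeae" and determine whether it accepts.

S₀ = ε-closure({0}) = {0,1,2}
'd' @ 1: {3,4,6}
'a' @ 2: {7,8}
'e' @ 3: {1,5,6,9}  [accepting]
'a' @ 4: {7,8}
'e' @ 5: {1,5,6,9}  [accepting]
'a' @ 6: {7,8}
'e' @ 7: {1,5,6,9}  [accepting]
after full input: {1,5,6,9}  (accept=1 in)

Answer: ACCEPT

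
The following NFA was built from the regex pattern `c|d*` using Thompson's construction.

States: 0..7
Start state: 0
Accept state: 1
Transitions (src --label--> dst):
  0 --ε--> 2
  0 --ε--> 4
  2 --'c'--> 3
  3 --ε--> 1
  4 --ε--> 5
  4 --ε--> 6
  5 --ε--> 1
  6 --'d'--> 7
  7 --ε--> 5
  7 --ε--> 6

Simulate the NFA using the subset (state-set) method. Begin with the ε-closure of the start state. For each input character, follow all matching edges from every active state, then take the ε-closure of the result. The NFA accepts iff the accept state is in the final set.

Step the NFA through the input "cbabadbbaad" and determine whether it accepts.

S₀ = ε-closure({0}) = {0,1,2,4,5,6}
'c' @ 1: {1,3}  [accepting]
'b' @ 2: {}  — dead — no transitions
rest 'abadbbaad' ignored (set empty)
final: {}; accept 1 not in set

Answer: REJECT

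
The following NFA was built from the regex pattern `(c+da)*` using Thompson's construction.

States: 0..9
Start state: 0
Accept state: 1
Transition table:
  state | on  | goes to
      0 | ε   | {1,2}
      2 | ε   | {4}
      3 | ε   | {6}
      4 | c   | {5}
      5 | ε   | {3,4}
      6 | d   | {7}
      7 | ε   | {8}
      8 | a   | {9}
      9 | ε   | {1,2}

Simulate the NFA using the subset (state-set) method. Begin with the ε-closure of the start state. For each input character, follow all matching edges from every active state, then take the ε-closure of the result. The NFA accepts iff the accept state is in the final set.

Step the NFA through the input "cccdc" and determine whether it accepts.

Answer: REJECT

Steps:
start: ε-closure({0}) = {0,1,2,4}
'c' @ 1: {3,4,5,6}
'c' @ 2: {3,4,5,6}
'c' @ 3: {3,4,5,6}
'd' @ 4: {7,8}
'c' @ 5: {}  — dead — no transitions
after full input: {}  (accept=1 not in)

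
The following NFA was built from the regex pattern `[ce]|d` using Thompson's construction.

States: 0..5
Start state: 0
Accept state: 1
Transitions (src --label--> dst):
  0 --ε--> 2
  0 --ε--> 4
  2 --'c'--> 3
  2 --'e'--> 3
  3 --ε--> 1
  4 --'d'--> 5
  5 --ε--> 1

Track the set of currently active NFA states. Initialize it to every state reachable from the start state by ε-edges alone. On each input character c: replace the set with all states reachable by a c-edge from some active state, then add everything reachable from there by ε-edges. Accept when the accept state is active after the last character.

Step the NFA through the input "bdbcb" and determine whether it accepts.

S₀ = ε-closure({0}) = {0,2,4}
'b' @ 1: {}  — dead — no transitions
rest 'dbcb' ignored (set empty)
after full input: {}  (accept=1 not in)

Answer: REJECT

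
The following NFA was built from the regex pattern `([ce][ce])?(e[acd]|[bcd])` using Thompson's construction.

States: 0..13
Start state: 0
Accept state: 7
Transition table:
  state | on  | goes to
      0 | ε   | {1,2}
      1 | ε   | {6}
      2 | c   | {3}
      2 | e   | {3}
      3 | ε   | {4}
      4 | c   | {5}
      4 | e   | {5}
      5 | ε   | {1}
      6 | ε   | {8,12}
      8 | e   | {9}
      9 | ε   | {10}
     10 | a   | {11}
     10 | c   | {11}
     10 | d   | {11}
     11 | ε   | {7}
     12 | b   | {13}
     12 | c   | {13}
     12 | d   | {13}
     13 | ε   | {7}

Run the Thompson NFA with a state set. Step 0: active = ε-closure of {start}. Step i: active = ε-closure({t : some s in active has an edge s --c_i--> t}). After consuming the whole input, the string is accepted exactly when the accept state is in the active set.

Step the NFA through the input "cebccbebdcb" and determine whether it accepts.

Answer: REJECT

Trace:
initial (ε-close {0}): {0,1,2,6,8,12}
'c' @ 1: {3,4,7,13}  (accept∈set)
'e' @ 2: {1,5,6,8,12}
'b' @ 3: {7,13}  (accept∈set)
'c' @ 4: {}  — dead — no transitions
rest 'cbebdcb' ignored (set empty)
after full input: {}  (accept=7 not in)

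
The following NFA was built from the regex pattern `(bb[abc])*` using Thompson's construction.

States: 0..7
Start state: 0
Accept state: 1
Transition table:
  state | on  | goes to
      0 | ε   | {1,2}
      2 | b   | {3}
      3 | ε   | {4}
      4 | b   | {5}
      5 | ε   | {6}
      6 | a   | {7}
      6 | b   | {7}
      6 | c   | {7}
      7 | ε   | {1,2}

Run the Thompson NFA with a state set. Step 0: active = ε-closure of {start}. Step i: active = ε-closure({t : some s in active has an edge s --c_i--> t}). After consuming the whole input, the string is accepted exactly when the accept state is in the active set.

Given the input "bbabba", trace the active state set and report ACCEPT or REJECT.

Answer: ACCEPT

Steps:
S₀ = ε-closure({0}) = {0,1,2}
'b' @ 1: {3,4}
'b' @ 2: {5,6}
'a' @ 3: {1,2,7}  [accepting]
'b' @ 4: {3,4}
'b' @ 5: {5,6}
'a' @ 6: {1,2,7}  [accepting]
after full input: {1,2,7}  (accept=1 in)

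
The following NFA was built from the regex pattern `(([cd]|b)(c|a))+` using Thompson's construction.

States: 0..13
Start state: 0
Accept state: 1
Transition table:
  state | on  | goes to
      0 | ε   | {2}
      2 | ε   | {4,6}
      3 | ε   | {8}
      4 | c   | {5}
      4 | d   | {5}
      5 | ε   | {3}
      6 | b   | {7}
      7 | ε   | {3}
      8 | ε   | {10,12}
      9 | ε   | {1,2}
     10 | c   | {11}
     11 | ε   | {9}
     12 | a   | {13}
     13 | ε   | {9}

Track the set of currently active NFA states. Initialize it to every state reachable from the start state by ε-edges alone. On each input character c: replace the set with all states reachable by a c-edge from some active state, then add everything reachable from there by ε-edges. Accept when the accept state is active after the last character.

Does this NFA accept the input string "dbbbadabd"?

initial (ε-close {0}): {0,2,4,6}
'd' @ 1: {3,5,8,10,12}
'b' @ 2: {}  — state set empty
rest 'bbadabd' ignored (set empty)
final: {}; accept 1 not in set

Answer: REJECT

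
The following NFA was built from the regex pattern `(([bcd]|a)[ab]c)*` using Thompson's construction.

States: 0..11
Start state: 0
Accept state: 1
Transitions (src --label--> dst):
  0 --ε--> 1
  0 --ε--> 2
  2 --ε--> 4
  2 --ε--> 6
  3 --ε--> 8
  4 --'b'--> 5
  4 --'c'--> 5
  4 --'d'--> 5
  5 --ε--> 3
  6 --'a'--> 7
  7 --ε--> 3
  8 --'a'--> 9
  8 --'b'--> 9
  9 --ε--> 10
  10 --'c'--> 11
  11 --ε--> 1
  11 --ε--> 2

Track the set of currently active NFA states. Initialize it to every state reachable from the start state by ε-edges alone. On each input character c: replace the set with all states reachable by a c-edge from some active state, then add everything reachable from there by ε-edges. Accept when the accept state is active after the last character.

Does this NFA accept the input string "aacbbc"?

Answer: ACCEPT

Steps:
S₀ = ε-closure({0}) = {0,1,2,4,6}
'a' @ 1: {3,7,8}
'a' @ 2: {9,10}
'c' @ 3: {1,2,4,6,11}  [accepting]
'b' @ 4: {3,5,8}
'b' @ 5: {9,10}
'c' @ 6: {1,2,4,6,11}  [accepting]
final: {1,2,4,6,11}; accept 1 in set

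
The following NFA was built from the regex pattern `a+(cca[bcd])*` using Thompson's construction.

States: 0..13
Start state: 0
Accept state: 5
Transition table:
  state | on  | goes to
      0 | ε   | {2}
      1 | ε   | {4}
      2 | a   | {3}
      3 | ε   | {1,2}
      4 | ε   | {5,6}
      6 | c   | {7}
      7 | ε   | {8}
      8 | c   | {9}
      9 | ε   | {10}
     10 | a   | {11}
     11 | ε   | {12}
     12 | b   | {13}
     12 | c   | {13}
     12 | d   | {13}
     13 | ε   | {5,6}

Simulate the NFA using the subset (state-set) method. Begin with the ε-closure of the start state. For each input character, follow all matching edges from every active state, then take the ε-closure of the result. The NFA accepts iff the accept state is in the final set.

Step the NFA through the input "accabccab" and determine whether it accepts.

initial (ε-close {0}): {0,2}
'a' @ 1: {1,2,3,4,5,6}  [accepting]
'c' @ 2: {7,8}
'c' @ 3: {9,10}
'a' @ 4: {11,12}
'b' @ 5: {5,6,13}  [accepting]
'c' @ 6: {7,8}
'c' @ 7: {9,10}
'a' @ 8: {11,12}
'b' @ 9: {5,6,13}  [accepting]
after full input: {5,6,13}  (accept=5 in)

Answer: ACCEPT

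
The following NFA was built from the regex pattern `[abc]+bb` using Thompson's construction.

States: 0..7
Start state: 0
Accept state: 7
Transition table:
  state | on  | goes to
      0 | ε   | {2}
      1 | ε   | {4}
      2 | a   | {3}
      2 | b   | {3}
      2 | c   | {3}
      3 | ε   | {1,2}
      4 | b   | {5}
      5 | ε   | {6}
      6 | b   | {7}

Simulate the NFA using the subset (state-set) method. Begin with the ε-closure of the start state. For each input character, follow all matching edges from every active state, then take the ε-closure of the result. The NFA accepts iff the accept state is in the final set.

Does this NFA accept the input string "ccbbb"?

S₀ = ε-closure({0}) = {0,2}
'c' @ 1: {1,2,3,4}
'c' @ 2: {1,2,3,4}
'b' @ 3: {1,2,3,4,5,6}
'b' @ 4: {1,2,3,4,5,6,7}  ✓accept
'b' @ 5: {1,2,3,4,5,6,7}  ✓accept
final: {1,2,3,4,5,6,7}; accept 7 in set

Answer: ACCEPT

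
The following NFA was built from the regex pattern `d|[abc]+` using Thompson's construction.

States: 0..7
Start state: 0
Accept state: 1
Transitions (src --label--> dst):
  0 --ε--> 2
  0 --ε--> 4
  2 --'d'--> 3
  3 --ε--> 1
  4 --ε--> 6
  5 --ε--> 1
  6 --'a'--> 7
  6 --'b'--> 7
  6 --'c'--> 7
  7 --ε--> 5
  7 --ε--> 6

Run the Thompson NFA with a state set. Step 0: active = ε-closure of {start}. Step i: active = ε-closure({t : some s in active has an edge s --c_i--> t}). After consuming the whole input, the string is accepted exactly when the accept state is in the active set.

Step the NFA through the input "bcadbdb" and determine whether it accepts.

S₀ = ε-closure({0}) = {0,2,4,6}
'b' @ 1: {1,5,6,7}  [accepting]
'c' @ 2: {1,5,6,7}  [accepting]
'a' @ 3: {1,5,6,7}  [accepting]
'd' @ 4: {}  — state set empty
rest 'bdb' ignored (set empty)
final: {}; accept 1 not in set

Answer: REJECT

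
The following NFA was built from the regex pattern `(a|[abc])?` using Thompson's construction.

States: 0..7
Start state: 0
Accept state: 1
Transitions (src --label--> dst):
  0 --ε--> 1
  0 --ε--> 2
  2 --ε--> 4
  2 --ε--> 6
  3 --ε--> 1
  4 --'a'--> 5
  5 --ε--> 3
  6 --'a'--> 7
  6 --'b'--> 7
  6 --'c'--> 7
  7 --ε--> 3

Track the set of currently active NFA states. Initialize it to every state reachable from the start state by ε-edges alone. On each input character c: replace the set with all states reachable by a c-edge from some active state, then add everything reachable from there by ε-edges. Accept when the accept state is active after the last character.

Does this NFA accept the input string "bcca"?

start: ε-closure({0}) = {0,1,2,4,6}
'b' @ 1: {1,3,7}  ✓accept
'c' @ 2: {}  — state set empty
rest 'ca' ignored (set empty)
final: {}; accept 1 not in set

Answer: REJECT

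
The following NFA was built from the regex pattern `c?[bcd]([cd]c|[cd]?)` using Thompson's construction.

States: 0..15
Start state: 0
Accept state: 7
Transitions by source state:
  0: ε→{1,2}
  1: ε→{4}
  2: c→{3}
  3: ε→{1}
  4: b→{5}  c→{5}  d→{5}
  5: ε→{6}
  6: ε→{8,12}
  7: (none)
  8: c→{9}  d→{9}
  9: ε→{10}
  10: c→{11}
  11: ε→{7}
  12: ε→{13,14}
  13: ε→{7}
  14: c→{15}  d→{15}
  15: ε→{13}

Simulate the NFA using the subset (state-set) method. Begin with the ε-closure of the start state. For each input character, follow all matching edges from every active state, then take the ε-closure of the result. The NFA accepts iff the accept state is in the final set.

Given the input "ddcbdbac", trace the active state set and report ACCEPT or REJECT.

Answer: REJECT

Trace:
initial (ε-close {0}): {0,1,2,4}
'd' @ 1: {5,6,7,8,12,13,14}  (accept∈set)
'd' @ 2: {7,9,10,13,15}  (accept∈set)
'c' @ 3: {7,11}  (accept∈set)
'b' @ 4: {}  — state set empty
rest 'dbac' ignored (set empty)
final: {}; accept 7 not in set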